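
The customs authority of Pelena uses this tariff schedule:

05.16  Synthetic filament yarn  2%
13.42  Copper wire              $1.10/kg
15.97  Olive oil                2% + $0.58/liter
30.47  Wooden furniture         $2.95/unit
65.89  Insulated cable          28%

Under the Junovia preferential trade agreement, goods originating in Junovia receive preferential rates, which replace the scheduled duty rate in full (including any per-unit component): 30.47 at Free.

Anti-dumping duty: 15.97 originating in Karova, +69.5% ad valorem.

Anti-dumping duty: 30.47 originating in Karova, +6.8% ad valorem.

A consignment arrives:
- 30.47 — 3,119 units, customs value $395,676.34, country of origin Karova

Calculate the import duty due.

$36,107.04

Line 1 (30.47, Karova, 3,119 units, $395,676.34):
Base rate for 30.47 is $2.95/unit.
30.47 has an FTA preferential rate, but origin Karova is not Junovia; base rate stands.
Additional duty on 30.47 from Karova: +6.8% ad valorem. Applied ad valorem rate = 6.8%.
Duty = $395,676.34 × 6.8% + 3,119 × $2.95 = $36,107.04.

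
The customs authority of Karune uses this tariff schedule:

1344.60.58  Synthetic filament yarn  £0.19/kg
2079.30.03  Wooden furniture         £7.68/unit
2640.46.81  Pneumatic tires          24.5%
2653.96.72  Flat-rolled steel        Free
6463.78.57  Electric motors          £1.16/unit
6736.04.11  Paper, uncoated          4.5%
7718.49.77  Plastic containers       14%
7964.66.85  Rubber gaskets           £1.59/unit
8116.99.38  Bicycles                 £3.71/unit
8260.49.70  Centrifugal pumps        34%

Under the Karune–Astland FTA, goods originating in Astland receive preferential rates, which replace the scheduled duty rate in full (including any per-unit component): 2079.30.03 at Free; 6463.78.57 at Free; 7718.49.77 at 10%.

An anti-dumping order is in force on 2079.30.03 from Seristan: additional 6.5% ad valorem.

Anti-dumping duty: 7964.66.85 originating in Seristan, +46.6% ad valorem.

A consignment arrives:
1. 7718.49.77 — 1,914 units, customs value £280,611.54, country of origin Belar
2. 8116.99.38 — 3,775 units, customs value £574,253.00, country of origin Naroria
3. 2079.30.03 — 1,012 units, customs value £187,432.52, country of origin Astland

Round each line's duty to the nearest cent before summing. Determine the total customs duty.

£53,290.87

Line 1 (7718.49.77, Belar, 1,914 units, £280,611.54):
Base rate for 7718.49.77 is 14%.
7718.49.77 has an FTA preferential rate, but origin Belar is not Astland; base rate stands.
Duty = £280,611.54 × 14% = £39,285.62.
Line 2 (8116.99.38, Naroria, 3,775 units, £574,253.00):
Base rate for 8116.99.38 is £3.71/unit.
Duty = 3,775 × £3.71 = £14,005.25.
Line 3 (2079.30.03, Astland, 1,012 units, £187,432.52):
Base rate for 2079.30.03 is £7.68/unit.
Origin Astland qualifies under the Karune–Astland agreement and 2079.30.03 is covered: preferential rate Free applies instead.
The additional-duty order on 2079.30.03 targets Seristan, not Astland; it does not apply.
Duty = £187,432.52 × 0% = £0.00.
Total = £39,285.62 + £14,005.25 + £0.00 = £53,290.87.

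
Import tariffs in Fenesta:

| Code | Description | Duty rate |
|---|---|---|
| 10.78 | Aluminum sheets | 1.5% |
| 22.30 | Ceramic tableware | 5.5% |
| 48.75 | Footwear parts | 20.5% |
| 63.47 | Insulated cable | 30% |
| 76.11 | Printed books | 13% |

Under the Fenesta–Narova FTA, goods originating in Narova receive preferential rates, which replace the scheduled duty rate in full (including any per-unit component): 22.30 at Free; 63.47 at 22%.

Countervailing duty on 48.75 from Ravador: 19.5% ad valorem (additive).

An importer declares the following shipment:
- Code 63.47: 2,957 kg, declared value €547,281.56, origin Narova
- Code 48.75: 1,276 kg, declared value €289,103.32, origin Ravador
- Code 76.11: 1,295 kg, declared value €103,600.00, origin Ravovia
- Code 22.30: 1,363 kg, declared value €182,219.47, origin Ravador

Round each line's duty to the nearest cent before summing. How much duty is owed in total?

Line 1 (63.47, Narova, 2,957 kg, €547,281.56):
Base rate for 63.47 is 30%.
Origin Narova qualifies under the Fenesta–Narova agreement and 63.47 is covered: preferential rate 22% applies instead.
Duty = €547,281.56 × 22% = €120,401.94.
Line 2 (48.75, Ravador, 1,276 kg, €289,103.32):
Base rate for 48.75 is 20.5%.
Additional duty on 48.75 from Ravador: +19.5%. Applied ad valorem rate: 20.5% + 19.5% = 40%.
Duty = €289,103.32 × 40% = €115,641.33.
Line 3 (76.11, Ravovia, 1,295 kg, €103,600.00):
Base rate for 76.11 is 13%.
Duty = €103,600.00 × 13% = €13,468.00.
Line 4 (22.30, Ravador, 1,363 kg, €182,219.47):
Base rate for 22.30 is 5.5%.
22.30 has an FTA preferential rate, but origin Ravador is not Narova; base rate stands.
Duty = €182,219.47 × 5.5% = €10,022.07.
Total = €120,401.94 + €115,641.33 + €13,468.00 + €10,022.07 = €259,533.34.

€259,533.34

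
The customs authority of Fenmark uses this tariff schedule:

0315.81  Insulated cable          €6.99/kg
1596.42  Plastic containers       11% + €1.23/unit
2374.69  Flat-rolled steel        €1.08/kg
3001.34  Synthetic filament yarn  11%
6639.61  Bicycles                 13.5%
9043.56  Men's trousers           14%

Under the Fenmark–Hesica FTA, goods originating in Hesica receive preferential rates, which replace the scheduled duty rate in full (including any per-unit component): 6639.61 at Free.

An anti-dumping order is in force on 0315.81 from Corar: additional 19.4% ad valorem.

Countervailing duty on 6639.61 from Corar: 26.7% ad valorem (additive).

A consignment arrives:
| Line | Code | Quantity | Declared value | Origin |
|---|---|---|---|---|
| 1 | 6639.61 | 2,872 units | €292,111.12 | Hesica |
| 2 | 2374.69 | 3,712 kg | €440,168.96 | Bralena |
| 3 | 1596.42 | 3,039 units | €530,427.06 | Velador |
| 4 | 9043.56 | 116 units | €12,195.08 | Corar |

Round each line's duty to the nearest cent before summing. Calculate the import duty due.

€67,801.22

Line 1 (6639.61, Hesica, 2,872 units, €292,111.12):
Base rate for 6639.61 is 13.5%.
Origin Hesica qualifies under the Fenmark–Hesica agreement and 6639.61 is covered: preferential rate Free applies instead.
The additional-duty order on 6639.61 targets Corar, not Hesica; it does not apply.
Duty = €292,111.12 × 0% = €0.00.
Line 2 (2374.69, Bralena, 3,712 kg, €440,168.96):
Base rate for 2374.69 is €1.08/kg.
Duty = 3,712 × €1.08 = €4,008.96.
Line 3 (1596.42, Velador, 3,039 units, €530,427.06):
Base rate for 1596.42 is 11% + €1.23/unit.
Duty = €530,427.06 × 11% + 3,039 × €1.23 = €62,084.95.
Line 4 (9043.56, Corar, 116 units, €12,195.08):
Base rate for 9043.56 is 14%.
Duty = €12,195.08 × 14% = €1,707.31.
Total = €0.00 + €4,008.96 + €62,084.95 + €1,707.31 = €67,801.22.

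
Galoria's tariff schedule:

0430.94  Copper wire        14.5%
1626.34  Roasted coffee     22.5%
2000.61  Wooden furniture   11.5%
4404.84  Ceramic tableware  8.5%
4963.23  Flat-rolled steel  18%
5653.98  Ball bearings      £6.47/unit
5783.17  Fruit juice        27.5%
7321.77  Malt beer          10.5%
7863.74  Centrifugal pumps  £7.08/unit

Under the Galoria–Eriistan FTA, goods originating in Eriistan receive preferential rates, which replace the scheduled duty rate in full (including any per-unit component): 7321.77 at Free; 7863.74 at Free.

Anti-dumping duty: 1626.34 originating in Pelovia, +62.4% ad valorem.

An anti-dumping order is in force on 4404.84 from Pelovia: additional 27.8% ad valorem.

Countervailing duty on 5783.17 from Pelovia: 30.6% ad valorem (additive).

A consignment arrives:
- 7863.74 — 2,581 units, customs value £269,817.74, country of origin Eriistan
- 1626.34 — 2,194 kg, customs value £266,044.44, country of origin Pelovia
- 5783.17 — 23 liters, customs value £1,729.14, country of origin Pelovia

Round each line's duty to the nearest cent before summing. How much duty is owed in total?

Line 1 (7863.74, Eriistan, 2,581 units, £269,817.74):
Base rate for 7863.74 is £7.08/unit.
Origin Eriistan qualifies under the Galoria–Eriistan agreement and 7863.74 is covered: preferential rate Free applies instead.
Duty = £269,817.74 × 0% = £0.00.
Line 2 (1626.34, Pelovia, 2,194 kg, £266,044.44):
Base rate for 1626.34 is 22.5%.
Additional duty on 1626.34 from Pelovia: +62.4%. Applied ad valorem rate: 22.5% + 62.4% = 84.9%.
Duty = £266,044.44 × 84.9% = £225,871.73.
Line 3 (5783.17, Pelovia, 23 liters, £1,729.14):
Base rate for 5783.17 is 27.5%.
Additional duty on 5783.17 from Pelovia: +30.6%. Applied ad valorem rate: 27.5% + 30.6% = 58.1%.
Duty = £1,729.14 × 58.1% = £1,004.63.
Total = £0.00 + £225,871.73 + £1,004.63 = £226,876.36.

£226,876.36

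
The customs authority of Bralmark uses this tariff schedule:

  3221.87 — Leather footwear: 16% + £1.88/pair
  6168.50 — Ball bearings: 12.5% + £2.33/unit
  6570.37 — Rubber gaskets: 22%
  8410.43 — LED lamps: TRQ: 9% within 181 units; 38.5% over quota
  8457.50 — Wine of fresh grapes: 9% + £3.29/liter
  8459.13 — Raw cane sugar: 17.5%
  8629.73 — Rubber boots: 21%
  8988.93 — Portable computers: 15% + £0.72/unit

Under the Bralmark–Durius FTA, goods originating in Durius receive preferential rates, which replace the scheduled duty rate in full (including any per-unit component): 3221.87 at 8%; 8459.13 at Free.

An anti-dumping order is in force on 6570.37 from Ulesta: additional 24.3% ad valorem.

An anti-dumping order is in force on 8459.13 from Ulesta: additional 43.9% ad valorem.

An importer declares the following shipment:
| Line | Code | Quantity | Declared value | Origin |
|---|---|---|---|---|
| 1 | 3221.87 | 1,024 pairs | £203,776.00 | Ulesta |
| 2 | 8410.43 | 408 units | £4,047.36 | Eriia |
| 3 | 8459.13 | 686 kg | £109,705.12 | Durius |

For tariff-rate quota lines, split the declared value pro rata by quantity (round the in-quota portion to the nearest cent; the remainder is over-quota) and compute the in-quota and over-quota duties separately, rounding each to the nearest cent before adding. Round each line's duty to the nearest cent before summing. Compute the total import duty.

Line 1 (3221.87, Ulesta, 1,024 pairs, £203,776.00):
Base rate for 3221.87 is 16% + £1.88/pair.
3221.87 has an FTA preferential rate, but origin Ulesta is not Durius; base rate stands.
Duty = £203,776.00 × 16% + 1,024 × £1.88 = £34,529.28.
Line 2 (8410.43, Eriia, 408 units, £4,047.36):
Code 8410.43 is under a tariff-rate quota (threshold 181 units). In-quota: 181 units at 9%; over-quota: 227 units at 38.5%.
Pro-rata value split: in-quota = £4,047.36 × 181/408 = £1,795.52; over-quota = £4,047.36 − £1,795.52 = £2,251.84.
In-quota duty = £1,795.52 × 9% = £161.60. Over-quota duty = £2,251.84 × 38.5% = £866.96.
Line duty = £161.60 + £866.96 = £1,028.56.
Line 3 (8459.13, Durius, 686 kg, £109,705.12):
Base rate for 8459.13 is 17.5%.
Origin Durius qualifies under the Bralmark–Durius agreement and 8459.13 is covered: preferential rate Free applies instead.
The additional-duty order on 8459.13 targets Ulesta, not Durius; it does not apply.
Duty = £109,705.12 × 0% = £0.00.
Total = £34,529.28 + £1,028.56 + £0.00 = £35,557.84.

£35,557.84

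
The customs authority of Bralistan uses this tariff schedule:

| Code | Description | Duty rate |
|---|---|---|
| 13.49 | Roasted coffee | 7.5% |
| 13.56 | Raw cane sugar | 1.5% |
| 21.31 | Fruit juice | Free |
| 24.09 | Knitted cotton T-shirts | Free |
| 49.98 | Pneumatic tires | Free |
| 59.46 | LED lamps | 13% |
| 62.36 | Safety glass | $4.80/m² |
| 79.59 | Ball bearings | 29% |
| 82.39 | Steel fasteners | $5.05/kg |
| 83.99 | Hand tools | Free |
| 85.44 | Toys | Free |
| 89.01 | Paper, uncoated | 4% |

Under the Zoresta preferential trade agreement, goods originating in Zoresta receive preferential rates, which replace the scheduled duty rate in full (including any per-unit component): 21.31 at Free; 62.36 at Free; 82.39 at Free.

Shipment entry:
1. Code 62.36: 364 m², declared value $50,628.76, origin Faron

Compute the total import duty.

$1,747.20

Line 1 (62.36, Faron, 364 m², $50,628.76):
Base rate for 62.36 is $4.80/m².
62.36 has an FTA preferential rate, but origin Faron is not Zoresta; base rate stands.
Duty = 364 × $4.80 = $1,747.20.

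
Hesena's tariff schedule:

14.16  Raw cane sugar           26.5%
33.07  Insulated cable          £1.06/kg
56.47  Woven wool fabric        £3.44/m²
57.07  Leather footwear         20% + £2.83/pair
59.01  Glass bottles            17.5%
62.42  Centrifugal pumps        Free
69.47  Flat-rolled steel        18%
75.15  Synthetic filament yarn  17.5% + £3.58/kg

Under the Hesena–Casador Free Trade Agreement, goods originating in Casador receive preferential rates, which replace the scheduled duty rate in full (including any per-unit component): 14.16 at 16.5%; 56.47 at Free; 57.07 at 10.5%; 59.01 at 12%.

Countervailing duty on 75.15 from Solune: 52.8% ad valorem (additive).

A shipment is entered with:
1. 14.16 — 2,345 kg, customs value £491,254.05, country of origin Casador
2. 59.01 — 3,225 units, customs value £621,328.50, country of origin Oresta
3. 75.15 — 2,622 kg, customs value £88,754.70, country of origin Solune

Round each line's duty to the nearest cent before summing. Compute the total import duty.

£261,570.72

Line 1 (14.16, Casador, 2,345 kg, £491,254.05):
Base rate for 14.16 is 26.5%.
Origin Casador qualifies under the Hesena–Casador agreement and 14.16 is covered: preferential rate 16.5% applies instead.
Duty = £491,254.05 × 16.5% = £81,056.92.
Line 2 (59.01, Oresta, 3,225 units, £621,328.50):
Base rate for 59.01 is 17.5%.
59.01 has an FTA preferential rate, but origin Oresta is not Casador; base rate stands.
Duty = £621,328.50 × 17.5% = £108,732.49.
Line 3 (75.15, Solune, 2,622 kg, £88,754.70):
Base rate for 75.15 is 17.5% + £3.58/kg.
Additional duty on 75.15 from Solune: +52.8%. Applied ad valorem rate: 17.5% + 52.8% = 70.3%.
Duty = £88,754.70 × 70.3% + 2,622 × £3.58 = £71,781.31.
Total = £81,056.92 + £108,732.49 + £71,781.31 = £261,570.72.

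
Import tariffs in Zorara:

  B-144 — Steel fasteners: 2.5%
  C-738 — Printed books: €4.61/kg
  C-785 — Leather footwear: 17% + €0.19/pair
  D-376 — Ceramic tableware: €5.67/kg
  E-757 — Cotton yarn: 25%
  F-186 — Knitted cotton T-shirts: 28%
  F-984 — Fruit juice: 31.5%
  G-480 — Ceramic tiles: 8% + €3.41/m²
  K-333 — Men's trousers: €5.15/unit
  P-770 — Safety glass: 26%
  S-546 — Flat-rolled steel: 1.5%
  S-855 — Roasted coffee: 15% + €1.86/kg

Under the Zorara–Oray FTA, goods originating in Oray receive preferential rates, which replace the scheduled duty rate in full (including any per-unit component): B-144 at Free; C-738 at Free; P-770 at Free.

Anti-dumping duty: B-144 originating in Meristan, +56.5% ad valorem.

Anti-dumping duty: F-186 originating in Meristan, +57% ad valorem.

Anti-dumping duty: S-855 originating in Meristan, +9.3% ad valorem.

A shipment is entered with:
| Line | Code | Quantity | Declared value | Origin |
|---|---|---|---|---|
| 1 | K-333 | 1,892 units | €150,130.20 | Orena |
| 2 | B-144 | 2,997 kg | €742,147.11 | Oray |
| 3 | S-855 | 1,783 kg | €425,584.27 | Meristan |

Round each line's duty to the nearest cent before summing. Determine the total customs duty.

Line 1 (K-333, Orena, 1,892 units, €150,130.20):
Base rate for K-333 is €5.15/unit.
Duty = 1,892 × €5.15 = €9,743.80.
Line 2 (B-144, Oray, 2,997 kg, €742,147.11):
Base rate for B-144 is 2.5%.
Origin Oray qualifies under the Zorara–Oray agreement and B-144 is covered: preferential rate Free applies instead.
The additional-duty order on B-144 targets Meristan, not Oray; it does not apply.
Duty = €742,147.11 × 0% = €0.00.
Line 3 (S-855, Meristan, 1,783 kg, €425,584.27):
Base rate for S-855 is 15% + €1.86/kg.
Additional duty on S-855 from Meristan: +9.3%. Applied ad valorem rate: 15% + 9.3% = 24.3%.
Duty = €425,584.27 × 24.3% + 1,783 × €1.86 = €106,733.36.
Total = €9,743.80 + €0.00 + €106,733.36 = €116,477.16.

€116,477.16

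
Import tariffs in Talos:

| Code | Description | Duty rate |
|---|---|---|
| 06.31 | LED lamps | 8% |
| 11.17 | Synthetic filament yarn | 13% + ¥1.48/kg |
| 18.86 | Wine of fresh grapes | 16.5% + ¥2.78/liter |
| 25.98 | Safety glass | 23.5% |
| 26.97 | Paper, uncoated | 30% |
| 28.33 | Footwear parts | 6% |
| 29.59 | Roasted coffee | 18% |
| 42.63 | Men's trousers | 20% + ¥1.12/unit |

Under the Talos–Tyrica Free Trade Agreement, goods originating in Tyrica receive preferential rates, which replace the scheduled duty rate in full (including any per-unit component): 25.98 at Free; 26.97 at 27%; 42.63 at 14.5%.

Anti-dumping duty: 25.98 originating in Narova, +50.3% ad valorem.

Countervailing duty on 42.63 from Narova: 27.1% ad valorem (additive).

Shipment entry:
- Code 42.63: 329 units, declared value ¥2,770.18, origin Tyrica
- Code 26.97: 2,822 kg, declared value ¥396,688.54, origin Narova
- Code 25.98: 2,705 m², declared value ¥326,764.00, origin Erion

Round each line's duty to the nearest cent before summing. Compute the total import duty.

Line 1 (42.63, Tyrica, 329 units, ¥2,770.18):
Base rate for 42.63 is 20% + ¥1.12/unit.
Origin Tyrica qualifies under the Talos–Tyrica agreement and 42.63 is covered: preferential rate 14.5% applies instead.
The additional-duty order on 42.63 targets Narova, not Tyrica; it does not apply.
Duty = ¥2,770.18 × 14.5% = ¥401.68.
Line 2 (26.97, Narova, 2,822 kg, ¥396,688.54):
Base rate for 26.97 is 30%.
26.97 has an FTA preferential rate, but origin Narova is not Tyrica; base rate stands.
Duty = ¥396,688.54 × 30% = ¥119,006.56.
Line 3 (25.98, Erion, 2,705 m², ¥326,764.00):
Base rate for 25.98 is 23.5%.
25.98 has an FTA preferential rate, but origin Erion is not Tyrica; base rate stands.
The additional-duty order on 25.98 targets Narova, not Erion; it does not apply.
Duty = ¥326,764.00 × 23.5% = ¥76,789.54.
Total = ¥401.68 + ¥119,006.56 + ¥76,789.54 = ¥196,197.78.

¥196,197.78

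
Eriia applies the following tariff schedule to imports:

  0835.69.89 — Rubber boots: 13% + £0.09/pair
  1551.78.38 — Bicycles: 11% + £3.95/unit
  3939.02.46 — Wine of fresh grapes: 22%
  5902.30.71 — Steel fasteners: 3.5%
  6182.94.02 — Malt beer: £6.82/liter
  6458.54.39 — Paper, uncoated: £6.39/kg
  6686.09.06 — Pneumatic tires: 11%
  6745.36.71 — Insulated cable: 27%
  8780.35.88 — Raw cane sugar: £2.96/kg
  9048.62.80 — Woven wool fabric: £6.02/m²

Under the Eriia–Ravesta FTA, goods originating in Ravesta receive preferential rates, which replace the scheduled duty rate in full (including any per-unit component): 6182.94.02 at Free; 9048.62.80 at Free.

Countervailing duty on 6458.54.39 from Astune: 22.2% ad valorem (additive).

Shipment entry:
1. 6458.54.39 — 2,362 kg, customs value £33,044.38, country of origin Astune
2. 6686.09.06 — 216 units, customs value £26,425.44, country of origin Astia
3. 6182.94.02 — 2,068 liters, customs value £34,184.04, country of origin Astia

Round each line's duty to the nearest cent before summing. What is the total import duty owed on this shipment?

Line 1 (6458.54.39, Astune, 2,362 kg, £33,044.38):
Base rate for 6458.54.39 is £6.39/kg.
Additional duty on 6458.54.39 from Astune: +22.2% ad valorem. Applied ad valorem rate = 22.2%.
Duty = £33,044.38 × 22.2% + 2,362 × £6.39 = £22,429.03.
Line 2 (6686.09.06, Astia, 216 units, £26,425.44):
Base rate for 6686.09.06 is 11%.
Duty = £26,425.44 × 11% = £2,906.80.
Line 3 (6182.94.02, Astia, 2,068 liters, £34,184.04):
Base rate for 6182.94.02 is £6.82/liter.
6182.94.02 has an FTA preferential rate, but origin Astia is not Ravesta; base rate stands.
Duty = 2,068 × £6.82 = £14,103.76.
Total = £22,429.03 + £2,906.80 + £14,103.76 = £39,439.59.

£39,439.59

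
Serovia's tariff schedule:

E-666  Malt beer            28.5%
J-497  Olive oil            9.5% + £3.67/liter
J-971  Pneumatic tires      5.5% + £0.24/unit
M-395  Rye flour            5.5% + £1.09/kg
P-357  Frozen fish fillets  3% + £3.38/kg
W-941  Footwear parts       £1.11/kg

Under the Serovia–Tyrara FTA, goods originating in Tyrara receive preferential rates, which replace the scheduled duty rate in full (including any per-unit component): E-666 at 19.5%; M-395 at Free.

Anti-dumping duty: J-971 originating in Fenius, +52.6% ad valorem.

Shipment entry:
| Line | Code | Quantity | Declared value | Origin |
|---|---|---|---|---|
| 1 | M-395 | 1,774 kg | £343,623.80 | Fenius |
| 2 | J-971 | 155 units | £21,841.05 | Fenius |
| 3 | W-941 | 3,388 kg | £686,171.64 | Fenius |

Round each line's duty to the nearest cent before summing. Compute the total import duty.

Line 1 (M-395, Fenius, 1,774 kg, £343,623.80):
Base rate for M-395 is 5.5% + £1.09/kg.
M-395 has an FTA preferential rate, but origin Fenius is not Tyrara; base rate stands.
Duty = £343,623.80 × 5.5% + 1,774 × £1.09 = £20,832.97.
Line 2 (J-971, Fenius, 155 units, £21,841.05):
Base rate for J-971 is 5.5% + £0.24/unit.
Additional duty on J-971 from Fenius: +52.6%. Applied ad valorem rate: 5.5% + 52.6% = 58.1%.
Duty = £21,841.05 × 58.1% + 155 × £0.24 = £12,726.85.
Line 3 (W-941, Fenius, 3,388 kg, £686,171.64):
Base rate for W-941 is £1.11/kg.
Duty = 3,388 × £1.11 = £3,760.68.
Total = £20,832.97 + £12,726.85 + £3,760.68 = £37,320.50.

£37,320.50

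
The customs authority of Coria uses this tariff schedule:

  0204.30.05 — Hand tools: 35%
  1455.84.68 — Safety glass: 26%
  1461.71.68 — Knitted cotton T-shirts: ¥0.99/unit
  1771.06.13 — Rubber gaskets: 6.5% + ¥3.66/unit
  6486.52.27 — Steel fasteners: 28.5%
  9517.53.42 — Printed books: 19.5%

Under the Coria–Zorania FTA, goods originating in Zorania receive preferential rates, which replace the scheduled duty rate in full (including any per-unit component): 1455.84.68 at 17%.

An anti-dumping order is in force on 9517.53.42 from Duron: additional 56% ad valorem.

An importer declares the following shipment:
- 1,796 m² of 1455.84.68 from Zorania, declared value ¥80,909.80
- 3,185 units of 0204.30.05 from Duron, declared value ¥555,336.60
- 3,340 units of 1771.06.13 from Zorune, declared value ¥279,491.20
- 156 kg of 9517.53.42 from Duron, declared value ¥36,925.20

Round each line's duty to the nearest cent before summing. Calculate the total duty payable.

Line 1 (1455.84.68, Zorania, 1,796 m², ¥80,909.80):
Base rate for 1455.84.68 is 26%.
Origin Zorania qualifies under the Coria–Zorania agreement and 1455.84.68 is covered: preferential rate 17% applies instead.
Duty = ¥80,909.80 × 17% = ¥13,754.67.
Line 2 (0204.30.05, Duron, 3,185 units, ¥555,336.60):
Base rate for 0204.30.05 is 35%.
Duty = ¥555,336.60 × 35% = ¥194,367.81.
Line 3 (1771.06.13, Zorune, 3,340 units, ¥279,491.20):
Base rate for 1771.06.13 is 6.5% + ¥3.66/unit.
Duty = ¥279,491.20 × 6.5% + 3,340 × ¥3.66 = ¥30,391.33.
Line 4 (9517.53.42, Duron, 156 kg, ¥36,925.20):
Base rate for 9517.53.42 is 19.5%.
Additional duty on 9517.53.42 from Duron: +56%. Applied ad valorem rate: 19.5% + 56% = 75.5%.
Duty = ¥36,925.20 × 75.5% = ¥27,878.53.
Total = ¥13,754.67 + ¥194,367.81 + ¥30,391.33 + ¥27,878.53 = ¥266,392.34.

¥266,392.34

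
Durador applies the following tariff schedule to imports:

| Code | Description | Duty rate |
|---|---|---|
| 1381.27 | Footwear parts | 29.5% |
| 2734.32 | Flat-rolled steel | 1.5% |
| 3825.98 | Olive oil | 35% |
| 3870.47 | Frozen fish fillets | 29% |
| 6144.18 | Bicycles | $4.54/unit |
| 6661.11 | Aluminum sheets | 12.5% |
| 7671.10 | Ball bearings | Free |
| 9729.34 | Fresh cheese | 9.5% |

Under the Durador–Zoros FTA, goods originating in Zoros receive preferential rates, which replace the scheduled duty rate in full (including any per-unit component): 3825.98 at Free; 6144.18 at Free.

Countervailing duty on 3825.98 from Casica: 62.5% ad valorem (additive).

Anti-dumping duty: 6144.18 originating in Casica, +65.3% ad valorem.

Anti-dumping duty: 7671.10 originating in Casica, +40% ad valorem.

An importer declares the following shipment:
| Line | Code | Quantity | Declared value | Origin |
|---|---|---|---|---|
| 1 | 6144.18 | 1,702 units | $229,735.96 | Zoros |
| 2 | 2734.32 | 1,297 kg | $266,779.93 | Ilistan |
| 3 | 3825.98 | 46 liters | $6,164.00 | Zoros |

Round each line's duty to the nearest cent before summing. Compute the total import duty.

Line 1 (6144.18, Zoros, 1,702 units, $229,735.96):
Base rate for 6144.18 is $4.54/unit.
Origin Zoros qualifies under the Durador–Zoros agreement and 6144.18 is covered: preferential rate Free applies instead.
The additional-duty order on 6144.18 targets Casica, not Zoros; it does not apply.
Duty = $229,735.96 × 0% = $0.00.
Line 2 (2734.32, Ilistan, 1,297 kg, $266,779.93):
Base rate for 2734.32 is 1.5%.
Duty = $266,779.93 × 1.5% = $4,001.70.
Line 3 (3825.98, Zoros, 46 liters, $6,164.00):
Base rate for 3825.98 is 35%.
Origin Zoros qualifies under the Durador–Zoros agreement and 3825.98 is covered: preferential rate Free applies instead.
The additional-duty order on 3825.98 targets Casica, not Zoros; it does not apply.
Duty = $6,164.00 × 0% = $0.00.
Total = $0.00 + $4,001.70 + $0.00 = $4,001.70.

$4,001.70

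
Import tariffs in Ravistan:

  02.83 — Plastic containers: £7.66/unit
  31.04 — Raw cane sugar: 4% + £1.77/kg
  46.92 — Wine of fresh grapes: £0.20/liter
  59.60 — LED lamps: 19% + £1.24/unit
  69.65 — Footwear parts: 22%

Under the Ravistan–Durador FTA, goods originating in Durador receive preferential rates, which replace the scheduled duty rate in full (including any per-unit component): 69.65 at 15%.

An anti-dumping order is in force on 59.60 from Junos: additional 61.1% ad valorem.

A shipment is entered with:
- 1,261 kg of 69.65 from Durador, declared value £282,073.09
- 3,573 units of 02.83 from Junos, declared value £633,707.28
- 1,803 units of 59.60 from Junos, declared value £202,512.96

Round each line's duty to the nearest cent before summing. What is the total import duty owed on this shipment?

Line 1 (69.65, Durador, 1,261 kg, £282,073.09):
Base rate for 69.65 is 22%.
Origin Durador qualifies under the Ravistan–Durador agreement and 69.65 is covered: preferential rate 15% applies instead.
Duty = £282,073.09 × 15% = £42,310.96.
Line 2 (02.83, Junos, 3,573 units, £633,707.28):
Base rate for 02.83 is £7.66/unit.
Duty = 3,573 × £7.66 = £27,369.18.
Line 3 (59.60, Junos, 1,803 units, £202,512.96):
Base rate for 59.60 is 19% + £1.24/unit.
Additional duty on 59.60 from Junos: +61.1%. Applied ad valorem rate: 19% + 61.1% = 80.1%.
Duty = £202,512.96 × 80.1% + 1,803 × £1.24 = £164,448.60.
Total = £42,310.96 + £27,369.18 + £164,448.60 = £234,128.74.

£234,128.74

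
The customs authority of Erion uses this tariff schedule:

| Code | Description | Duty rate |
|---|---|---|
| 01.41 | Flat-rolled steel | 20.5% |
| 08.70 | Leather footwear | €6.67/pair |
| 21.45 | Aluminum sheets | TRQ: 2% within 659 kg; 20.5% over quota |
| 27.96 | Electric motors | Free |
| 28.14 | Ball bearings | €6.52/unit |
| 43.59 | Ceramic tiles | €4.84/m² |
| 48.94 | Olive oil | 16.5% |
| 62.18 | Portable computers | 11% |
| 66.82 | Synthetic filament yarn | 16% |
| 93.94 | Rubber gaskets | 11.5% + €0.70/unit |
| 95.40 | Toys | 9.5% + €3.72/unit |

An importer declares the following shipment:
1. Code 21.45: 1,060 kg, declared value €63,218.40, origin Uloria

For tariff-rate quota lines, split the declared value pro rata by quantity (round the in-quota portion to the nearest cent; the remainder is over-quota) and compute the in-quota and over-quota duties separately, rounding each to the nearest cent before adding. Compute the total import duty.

€5,688.77

Line 1 (21.45, Uloria, 1,060 kg, €63,218.40):
Code 21.45 is under a tariff-rate quota (threshold 659 kg). In-quota: 659 kg at 2%; over-quota: 401 kg at 20.5%.
Pro-rata value split: in-quota = €63,218.40 × 659/1,060 = €39,302.76; over-quota = €63,218.40 − €39,302.76 = €23,915.64.
In-quota duty = €39,302.76 × 2% = €786.06. Over-quota duty = €23,915.64 × 20.5% = €4,902.71.
Line duty = €786.06 + €4,902.71 = €5,688.77.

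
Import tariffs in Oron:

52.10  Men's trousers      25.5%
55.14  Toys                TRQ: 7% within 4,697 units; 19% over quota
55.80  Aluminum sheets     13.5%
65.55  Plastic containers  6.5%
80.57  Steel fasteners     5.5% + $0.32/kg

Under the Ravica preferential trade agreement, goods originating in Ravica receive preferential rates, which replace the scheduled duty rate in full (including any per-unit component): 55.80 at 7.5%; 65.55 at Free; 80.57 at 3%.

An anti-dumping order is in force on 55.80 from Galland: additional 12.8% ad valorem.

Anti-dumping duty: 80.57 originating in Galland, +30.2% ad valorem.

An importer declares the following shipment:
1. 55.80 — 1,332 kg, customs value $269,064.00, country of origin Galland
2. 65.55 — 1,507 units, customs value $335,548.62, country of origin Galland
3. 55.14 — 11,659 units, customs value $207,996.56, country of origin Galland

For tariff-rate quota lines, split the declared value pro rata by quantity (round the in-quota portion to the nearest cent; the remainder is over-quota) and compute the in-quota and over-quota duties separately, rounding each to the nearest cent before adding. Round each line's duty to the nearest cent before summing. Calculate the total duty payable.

Line 1 (55.80, Galland, 1,332 kg, $269,064.00):
Base rate for 55.80 is 13.5%.
55.80 has an FTA preferential rate, but origin Galland is not Ravica; base rate stands.
Additional duty on 55.80 from Galland: +12.8%. Applied ad valorem rate: 13.5% + 12.8% = 26.3%.
Duty = $269,064.00 × 26.3% = $70,763.83.
Line 2 (65.55, Galland, 1,507 units, $335,548.62):
Base rate for 65.55 is 6.5%.
65.55 has an FTA preferential rate, but origin Galland is not Ravica; base rate stands.
Duty = $335,548.62 × 6.5% = $21,810.66.
Line 3 (55.14, Galland, 11,659 units, $207,996.56):
Code 55.14 is under a tariff-rate quota (threshold 4,697 units). In-quota: 4,697 units at 7%; over-quota: 6,962 units at 19%.
Pro-rata value split: in-quota = $207,996.56 × 4,697/11,659 = $83,794.48; over-quota = $207,996.56 − $83,794.48 = $124,202.08.
In-quota duty = $83,794.48 × 7% = $5,865.61. Over-quota duty = $124,202.08 × 19% = $23,598.40.
Line duty = $5,865.61 + $23,598.40 = $29,464.01.
Total = $70,763.83 + $21,810.66 + $29,464.01 = $122,038.50.

$122,038.50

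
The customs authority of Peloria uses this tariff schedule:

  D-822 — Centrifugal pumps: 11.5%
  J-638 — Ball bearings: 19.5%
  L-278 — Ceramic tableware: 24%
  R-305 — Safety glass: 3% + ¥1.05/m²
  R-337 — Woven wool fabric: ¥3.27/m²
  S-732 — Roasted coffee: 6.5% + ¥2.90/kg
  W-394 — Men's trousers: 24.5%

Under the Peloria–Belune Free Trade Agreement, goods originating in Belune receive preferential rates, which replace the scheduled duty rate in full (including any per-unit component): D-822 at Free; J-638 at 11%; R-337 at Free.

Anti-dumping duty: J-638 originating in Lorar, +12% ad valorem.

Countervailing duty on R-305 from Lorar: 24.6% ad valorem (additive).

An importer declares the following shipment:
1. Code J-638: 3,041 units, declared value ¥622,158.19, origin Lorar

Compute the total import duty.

Line 1 (J-638, Lorar, 3,041 units, ¥622,158.19):
Base rate for J-638 is 19.5%.
J-638 has an FTA preferential rate, but origin Lorar is not Belune; base rate stands.
Additional duty on J-638 from Lorar: +12%. Applied ad valorem rate: 19.5% + 12% = 31.5%.
Duty = ¥622,158.19 × 31.5% = ¥195,979.83.

¥195,979.83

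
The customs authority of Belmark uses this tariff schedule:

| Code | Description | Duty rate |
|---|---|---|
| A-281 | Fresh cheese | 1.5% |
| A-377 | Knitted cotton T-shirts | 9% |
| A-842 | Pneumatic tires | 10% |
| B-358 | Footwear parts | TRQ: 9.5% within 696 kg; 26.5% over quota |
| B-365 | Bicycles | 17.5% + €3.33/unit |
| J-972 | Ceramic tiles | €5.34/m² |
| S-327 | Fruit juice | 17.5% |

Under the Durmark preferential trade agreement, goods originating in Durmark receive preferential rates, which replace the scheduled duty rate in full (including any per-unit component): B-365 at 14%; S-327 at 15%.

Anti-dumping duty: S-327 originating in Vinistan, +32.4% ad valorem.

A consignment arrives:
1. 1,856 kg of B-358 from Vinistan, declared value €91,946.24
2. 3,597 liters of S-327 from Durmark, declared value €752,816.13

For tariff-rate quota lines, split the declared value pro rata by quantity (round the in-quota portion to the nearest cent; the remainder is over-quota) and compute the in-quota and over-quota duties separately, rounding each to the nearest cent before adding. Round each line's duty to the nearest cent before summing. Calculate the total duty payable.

Line 1 (B-358, Vinistan, 1,856 kg, €91,946.24):
Code B-358 is under a tariff-rate quota (threshold 696 kg). In-quota: 696 kg at 9.5%; over-quota: 1,160 kg at 26.5%.
Pro-rata value split: in-quota = €91,946.24 × 696/1,856 = €34,479.84; over-quota = €91,946.24 − €34,479.84 = €57,466.40.
In-quota duty = €34,479.84 × 9.5% = €3,275.58. Over-quota duty = €57,466.40 × 26.5% = €15,228.60.
Line duty = €3,275.58 + €15,228.60 = €18,504.18.
Line 2 (S-327, Durmark, 3,597 liters, €752,816.13):
Base rate for S-327 is 17.5%.
Origin Durmark qualifies under the Belmark–Durmark agreement and S-327 is covered: preferential rate 15% applies instead.
The additional-duty order on S-327 targets Vinistan, not Durmark; it does not apply.
Duty = €752,816.13 × 15% = €112,922.42.
Total = €18,504.18 + €112,922.42 = €131,426.60.

€131,426.60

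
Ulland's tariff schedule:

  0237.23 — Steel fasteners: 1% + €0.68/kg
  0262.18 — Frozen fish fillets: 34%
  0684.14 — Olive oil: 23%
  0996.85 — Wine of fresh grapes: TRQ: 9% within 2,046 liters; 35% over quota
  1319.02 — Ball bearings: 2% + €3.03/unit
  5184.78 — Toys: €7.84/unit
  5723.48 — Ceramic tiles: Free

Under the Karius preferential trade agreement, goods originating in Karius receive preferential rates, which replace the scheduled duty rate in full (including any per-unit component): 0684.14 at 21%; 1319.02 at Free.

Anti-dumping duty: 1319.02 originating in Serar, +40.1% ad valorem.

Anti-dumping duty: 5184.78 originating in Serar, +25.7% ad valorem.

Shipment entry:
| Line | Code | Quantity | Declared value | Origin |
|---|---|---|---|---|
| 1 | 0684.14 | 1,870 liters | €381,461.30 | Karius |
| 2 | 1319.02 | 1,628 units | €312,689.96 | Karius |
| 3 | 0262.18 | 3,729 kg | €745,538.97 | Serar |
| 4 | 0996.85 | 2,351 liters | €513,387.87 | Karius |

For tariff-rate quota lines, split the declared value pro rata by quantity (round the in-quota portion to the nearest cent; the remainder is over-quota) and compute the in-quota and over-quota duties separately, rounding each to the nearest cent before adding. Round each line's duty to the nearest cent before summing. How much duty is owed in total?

€397,111.77

Line 1 (0684.14, Karius, 1,870 liters, €381,461.30):
Base rate for 0684.14 is 23%.
Origin Karius qualifies under the Ulland–Karius agreement and 0684.14 is covered: preferential rate 21% applies instead.
Duty = €381,461.30 × 21% = €80,106.87.
Line 2 (1319.02, Karius, 1,628 units, €312,689.96):
Base rate for 1319.02 is 2% + €3.03/unit.
Origin Karius qualifies under the Ulland–Karius agreement and 1319.02 is covered: preferential rate Free applies instead.
The additional-duty order on 1319.02 targets Serar, not Karius; it does not apply.
Duty = €312,689.96 × 0% = €0.00.
Line 3 (0262.18, Serar, 3,729 kg, €745,538.97):
Base rate for 0262.18 is 34%.
Duty = €745,538.97 × 34% = €253,483.25.
Line 4 (0996.85, Karius, 2,351 liters, €513,387.87):
Code 0996.85 is under a tariff-rate quota (threshold 2,046 liters). In-quota: 2,046 liters at 9%; over-quota: 305 liters at 35%.
Pro-rata value split: in-quota = €513,387.87 × 2,046/2,351 = €446,785.02; over-quota = €513,387.87 − €446,785.02 = €66,602.85.
In-quota duty = €446,785.02 × 9% = €40,210.65. Over-quota duty = €66,602.85 × 35% = €23,311.00.
Line duty = €40,210.65 + €23,311.00 = €63,521.65.
Total = €80,106.87 + €0.00 + €253,483.25 + €63,521.65 = €397,111.77.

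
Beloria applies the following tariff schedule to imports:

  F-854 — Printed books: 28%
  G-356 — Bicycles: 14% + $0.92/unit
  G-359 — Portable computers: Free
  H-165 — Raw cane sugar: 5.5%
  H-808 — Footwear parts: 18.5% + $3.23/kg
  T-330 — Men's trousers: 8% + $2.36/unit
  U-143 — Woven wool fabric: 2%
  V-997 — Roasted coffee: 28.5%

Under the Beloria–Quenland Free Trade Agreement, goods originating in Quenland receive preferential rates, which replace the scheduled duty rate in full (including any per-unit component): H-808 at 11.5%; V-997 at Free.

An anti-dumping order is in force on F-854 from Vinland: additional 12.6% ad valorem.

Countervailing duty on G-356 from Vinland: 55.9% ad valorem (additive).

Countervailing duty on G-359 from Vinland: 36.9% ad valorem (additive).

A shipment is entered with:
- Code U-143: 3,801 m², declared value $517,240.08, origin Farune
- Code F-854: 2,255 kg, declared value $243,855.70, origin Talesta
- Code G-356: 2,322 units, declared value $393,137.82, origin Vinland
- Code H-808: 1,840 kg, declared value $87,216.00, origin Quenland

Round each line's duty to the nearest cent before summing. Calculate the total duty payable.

$365,593.82

Line 1 (U-143, Farune, 3,801 m², $517,240.08):
Base rate for U-143 is 2%.
Duty = $517,240.08 × 2% = $10,344.80.
Line 2 (F-854, Talesta, 2,255 kg, $243,855.70):
Base rate for F-854 is 28%.
The additional-duty order on F-854 targets Vinland, not Talesta; it does not apply.
Duty = $243,855.70 × 28% = $68,279.60.
Line 3 (G-356, Vinland, 2,322 units, $393,137.82):
Base rate for G-356 is 14% + $0.92/unit.
Additional duty on G-356 from Vinland: +55.9%. Applied ad valorem rate: 14% + 55.9% = 69.9%.
Duty = $393,137.82 × 69.9% + 2,322 × $0.92 = $276,939.58.
Line 4 (H-808, Quenland, 1,840 kg, $87,216.00):
Base rate for H-808 is 18.5% + $3.23/kg.
Origin Quenland qualifies under the Beloria–Quenland agreement and H-808 is covered: preferential rate 11.5% applies instead.
Duty = $87,216.00 × 11.5% = $10,029.84.
Total = $10,344.80 + $68,279.60 + $276,939.58 + $10,029.84 = $365,593.82.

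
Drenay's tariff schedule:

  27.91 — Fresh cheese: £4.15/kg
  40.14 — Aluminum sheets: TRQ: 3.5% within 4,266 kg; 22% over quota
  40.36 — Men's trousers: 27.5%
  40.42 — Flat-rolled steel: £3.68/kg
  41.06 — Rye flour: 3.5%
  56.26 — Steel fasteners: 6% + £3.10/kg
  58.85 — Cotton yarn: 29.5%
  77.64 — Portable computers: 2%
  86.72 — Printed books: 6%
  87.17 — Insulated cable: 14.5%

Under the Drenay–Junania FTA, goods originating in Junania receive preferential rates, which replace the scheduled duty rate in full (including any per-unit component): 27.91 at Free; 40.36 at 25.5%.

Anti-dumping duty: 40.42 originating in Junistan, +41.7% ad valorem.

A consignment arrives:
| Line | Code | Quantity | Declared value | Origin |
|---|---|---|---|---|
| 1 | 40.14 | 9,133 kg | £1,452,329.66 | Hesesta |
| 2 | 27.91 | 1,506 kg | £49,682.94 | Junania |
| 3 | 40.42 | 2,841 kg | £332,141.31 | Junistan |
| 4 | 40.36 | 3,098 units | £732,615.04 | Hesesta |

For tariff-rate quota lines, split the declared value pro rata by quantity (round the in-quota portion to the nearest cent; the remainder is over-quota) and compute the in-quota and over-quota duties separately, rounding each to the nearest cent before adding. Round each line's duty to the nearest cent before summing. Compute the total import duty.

Line 1 (40.14, Hesesta, 9,133 kg, £1,452,329.66):
Code 40.14 is under a tariff-rate quota (threshold 4,266 kg). In-quota: 4,266 kg at 3.5%; over-quota: 4,867 kg at 22%.
Pro-rata value split: in-quota = £1,452,329.66 × 4,266/9,133 = £678,379.32; over-quota = £1,452,329.66 − £678,379.32 = £773,950.34.
In-quota duty = £678,379.32 × 3.5% = £23,743.28. Over-quota duty = £773,950.34 × 22% = £170,269.07.
Line duty = £23,743.28 + £170,269.07 = £194,012.35.
Line 2 (27.91, Junania, 1,506 kg, £49,682.94):
Base rate for 27.91 is £4.15/kg.
Origin Junania qualifies under the Drenay–Junania agreement and 27.91 is covered: preferential rate Free applies instead.
Duty = £49,682.94 × 0% = £0.00.
Line 3 (40.42, Junistan, 2,841 kg, £332,141.31):
Base rate for 40.42 is £3.68/kg.
Additional duty on 40.42 from Junistan: +41.7% ad valorem. Applied ad valorem rate = 41.7%.
Duty = £332,141.31 × 41.7% + 2,841 × £3.68 = £148,957.81.
Line 4 (40.36, Hesesta, 3,098 units, £732,615.04):
Base rate for 40.36 is 27.5%.
40.36 has an FTA preferential rate, but origin Hesesta is not Junania; base rate stands.
Duty = £732,615.04 × 27.5% = £201,469.14.
Total = £194,012.35 + £0.00 + £148,957.81 + £201,469.14 = £544,439.30.

£544,439.30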